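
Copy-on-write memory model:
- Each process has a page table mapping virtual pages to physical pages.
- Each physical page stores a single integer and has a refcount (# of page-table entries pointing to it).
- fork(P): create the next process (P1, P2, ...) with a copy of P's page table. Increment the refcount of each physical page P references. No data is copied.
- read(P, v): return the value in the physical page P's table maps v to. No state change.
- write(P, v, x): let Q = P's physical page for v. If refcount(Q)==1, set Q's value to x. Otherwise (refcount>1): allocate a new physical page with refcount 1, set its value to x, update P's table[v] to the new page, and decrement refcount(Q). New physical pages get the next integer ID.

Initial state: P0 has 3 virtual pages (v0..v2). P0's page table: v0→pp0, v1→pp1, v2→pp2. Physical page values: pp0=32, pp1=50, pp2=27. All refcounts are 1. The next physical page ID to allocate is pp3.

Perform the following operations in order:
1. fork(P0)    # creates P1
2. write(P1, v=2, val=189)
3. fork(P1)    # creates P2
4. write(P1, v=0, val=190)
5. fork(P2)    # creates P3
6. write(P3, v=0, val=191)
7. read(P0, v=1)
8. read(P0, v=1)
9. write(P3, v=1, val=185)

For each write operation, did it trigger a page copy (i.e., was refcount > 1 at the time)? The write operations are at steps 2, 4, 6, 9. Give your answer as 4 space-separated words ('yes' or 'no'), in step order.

Op 1: fork(P0) -> P1. 3 ppages; refcounts: pp0:2 pp1:2 pp2:2
Op 2: write(P1, v2, 189). refcount(pp2)=2>1 -> COPY to pp3. 4 ppages; refcounts: pp0:2 pp1:2 pp2:1 pp3:1
Op 3: fork(P1) -> P2. 4 ppages; refcounts: pp0:3 pp1:3 pp2:1 pp3:2
Op 4: write(P1, v0, 190). refcount(pp0)=3>1 -> COPY to pp4. 5 ppages; refcounts: pp0:2 pp1:3 pp2:1 pp3:2 pp4:1
Op 5: fork(P2) -> P3. 5 ppages; refcounts: pp0:3 pp1:4 pp2:1 pp3:3 pp4:1
Op 6: write(P3, v0, 191). refcount(pp0)=3>1 -> COPY to pp5. 6 ppages; refcounts: pp0:2 pp1:4 pp2:1 pp3:3 pp4:1 pp5:1
Op 7: read(P0, v1) -> 50. No state change.
Op 8: read(P0, v1) -> 50. No state change.
Op 9: write(P3, v1, 185). refcount(pp1)=4>1 -> COPY to pp6. 7 ppages; refcounts: pp0:2 pp1:3 pp2:1 pp3:3 pp4:1 pp5:1 pp6:1

yes yes yes yes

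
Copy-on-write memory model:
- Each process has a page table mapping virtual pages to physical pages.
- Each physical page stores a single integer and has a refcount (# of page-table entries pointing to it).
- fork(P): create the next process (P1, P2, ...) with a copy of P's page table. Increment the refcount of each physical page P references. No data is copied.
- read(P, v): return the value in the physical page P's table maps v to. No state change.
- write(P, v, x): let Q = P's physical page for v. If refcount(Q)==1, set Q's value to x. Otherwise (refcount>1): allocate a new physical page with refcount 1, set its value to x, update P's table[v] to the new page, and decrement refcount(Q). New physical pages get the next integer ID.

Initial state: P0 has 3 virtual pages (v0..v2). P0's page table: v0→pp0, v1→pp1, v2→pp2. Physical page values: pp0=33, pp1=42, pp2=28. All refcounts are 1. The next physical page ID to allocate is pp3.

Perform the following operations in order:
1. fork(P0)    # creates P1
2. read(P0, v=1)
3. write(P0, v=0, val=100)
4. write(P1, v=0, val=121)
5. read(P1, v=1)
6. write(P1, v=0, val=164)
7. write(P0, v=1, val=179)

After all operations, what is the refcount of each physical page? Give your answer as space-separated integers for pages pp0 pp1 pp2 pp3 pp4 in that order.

Answer: 1 1 2 1 1

Derivation:
Op 1: fork(P0) -> P1. 3 ppages; refcounts: pp0:2 pp1:2 pp2:2
Op 2: read(P0, v1) -> 42. No state change.
Op 3: write(P0, v0, 100). refcount(pp0)=2>1 -> COPY to pp3. 4 ppages; refcounts: pp0:1 pp1:2 pp2:2 pp3:1
Op 4: write(P1, v0, 121). refcount(pp0)=1 -> write in place. 4 ppages; refcounts: pp0:1 pp1:2 pp2:2 pp3:1
Op 5: read(P1, v1) -> 42. No state change.
Op 6: write(P1, v0, 164). refcount(pp0)=1 -> write in place. 4 ppages; refcounts: pp0:1 pp1:2 pp2:2 pp3:1
Op 7: write(P0, v1, 179). refcount(pp1)=2>1 -> COPY to pp4. 5 ppages; refcounts: pp0:1 pp1:1 pp2:2 pp3:1 pp4:1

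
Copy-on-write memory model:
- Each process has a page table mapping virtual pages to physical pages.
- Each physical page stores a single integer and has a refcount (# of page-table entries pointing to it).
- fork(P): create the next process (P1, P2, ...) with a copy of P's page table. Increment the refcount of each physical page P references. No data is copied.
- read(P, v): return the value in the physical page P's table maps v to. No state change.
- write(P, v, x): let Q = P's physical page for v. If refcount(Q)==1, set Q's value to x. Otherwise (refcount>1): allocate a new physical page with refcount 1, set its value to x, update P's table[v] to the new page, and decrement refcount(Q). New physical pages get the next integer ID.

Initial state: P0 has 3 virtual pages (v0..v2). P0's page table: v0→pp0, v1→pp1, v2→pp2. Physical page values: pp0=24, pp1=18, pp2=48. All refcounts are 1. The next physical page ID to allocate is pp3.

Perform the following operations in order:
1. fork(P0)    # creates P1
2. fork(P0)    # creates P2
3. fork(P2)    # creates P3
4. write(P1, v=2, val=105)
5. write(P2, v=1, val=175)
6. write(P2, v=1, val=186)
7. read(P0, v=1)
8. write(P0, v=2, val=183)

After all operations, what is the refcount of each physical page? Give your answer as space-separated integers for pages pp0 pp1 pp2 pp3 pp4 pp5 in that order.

Op 1: fork(P0) -> P1. 3 ppages; refcounts: pp0:2 pp1:2 pp2:2
Op 2: fork(P0) -> P2. 3 ppages; refcounts: pp0:3 pp1:3 pp2:3
Op 3: fork(P2) -> P3. 3 ppages; refcounts: pp0:4 pp1:4 pp2:4
Op 4: write(P1, v2, 105). refcount(pp2)=4>1 -> COPY to pp3. 4 ppages; refcounts: pp0:4 pp1:4 pp2:3 pp3:1
Op 5: write(P2, v1, 175). refcount(pp1)=4>1 -> COPY to pp4. 5 ppages; refcounts: pp0:4 pp1:3 pp2:3 pp3:1 pp4:1
Op 6: write(P2, v1, 186). refcount(pp4)=1 -> write in place. 5 ppages; refcounts: pp0:4 pp1:3 pp2:3 pp3:1 pp4:1
Op 7: read(P0, v1) -> 18. No state change.
Op 8: write(P0, v2, 183). refcount(pp2)=3>1 -> COPY to pp5. 6 ppages; refcounts: pp0:4 pp1:3 pp2:2 pp3:1 pp4:1 pp5:1

Answer: 4 3 2 1 1 1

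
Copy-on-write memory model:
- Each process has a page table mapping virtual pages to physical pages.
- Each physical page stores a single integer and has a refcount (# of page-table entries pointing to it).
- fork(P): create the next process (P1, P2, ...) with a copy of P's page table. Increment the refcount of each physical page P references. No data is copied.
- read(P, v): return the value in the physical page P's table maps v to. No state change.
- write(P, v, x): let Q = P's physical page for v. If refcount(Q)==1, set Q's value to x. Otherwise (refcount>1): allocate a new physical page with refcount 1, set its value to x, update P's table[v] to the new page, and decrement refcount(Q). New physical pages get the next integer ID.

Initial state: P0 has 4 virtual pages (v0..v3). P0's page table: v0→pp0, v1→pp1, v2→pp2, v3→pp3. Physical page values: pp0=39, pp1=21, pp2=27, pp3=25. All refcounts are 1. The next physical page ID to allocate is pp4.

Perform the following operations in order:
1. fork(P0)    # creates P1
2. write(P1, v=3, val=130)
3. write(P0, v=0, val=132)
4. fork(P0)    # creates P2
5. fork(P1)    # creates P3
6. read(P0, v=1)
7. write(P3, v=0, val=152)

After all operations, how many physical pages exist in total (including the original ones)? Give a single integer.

Answer: 7

Derivation:
Op 1: fork(P0) -> P1. 4 ppages; refcounts: pp0:2 pp1:2 pp2:2 pp3:2
Op 2: write(P1, v3, 130). refcount(pp3)=2>1 -> COPY to pp4. 5 ppages; refcounts: pp0:2 pp1:2 pp2:2 pp3:1 pp4:1
Op 3: write(P0, v0, 132). refcount(pp0)=2>1 -> COPY to pp5. 6 ppages; refcounts: pp0:1 pp1:2 pp2:2 pp3:1 pp4:1 pp5:1
Op 4: fork(P0) -> P2. 6 ppages; refcounts: pp0:1 pp1:3 pp2:3 pp3:2 pp4:1 pp5:2
Op 5: fork(P1) -> P3. 6 ppages; refcounts: pp0:2 pp1:4 pp2:4 pp3:2 pp4:2 pp5:2
Op 6: read(P0, v1) -> 21. No state change.
Op 7: write(P3, v0, 152). refcount(pp0)=2>1 -> COPY to pp6. 7 ppages; refcounts: pp0:1 pp1:4 pp2:4 pp3:2 pp4:2 pp5:2 pp6:1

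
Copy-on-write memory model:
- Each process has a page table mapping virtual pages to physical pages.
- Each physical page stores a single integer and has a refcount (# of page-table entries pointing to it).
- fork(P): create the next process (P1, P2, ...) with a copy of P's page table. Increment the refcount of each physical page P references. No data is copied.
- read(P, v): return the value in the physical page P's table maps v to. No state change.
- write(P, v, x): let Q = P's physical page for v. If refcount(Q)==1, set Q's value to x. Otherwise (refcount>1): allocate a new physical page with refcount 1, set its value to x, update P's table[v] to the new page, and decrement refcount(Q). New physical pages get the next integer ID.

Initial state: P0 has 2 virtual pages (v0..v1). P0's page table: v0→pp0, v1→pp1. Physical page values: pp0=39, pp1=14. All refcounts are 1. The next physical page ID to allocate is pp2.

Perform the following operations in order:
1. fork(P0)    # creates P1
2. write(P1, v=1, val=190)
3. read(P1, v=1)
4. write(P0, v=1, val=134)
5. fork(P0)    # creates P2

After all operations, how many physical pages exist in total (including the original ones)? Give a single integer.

Answer: 3

Derivation:
Op 1: fork(P0) -> P1. 2 ppages; refcounts: pp0:2 pp1:2
Op 2: write(P1, v1, 190). refcount(pp1)=2>1 -> COPY to pp2. 3 ppages; refcounts: pp0:2 pp1:1 pp2:1
Op 3: read(P1, v1) -> 190. No state change.
Op 4: write(P0, v1, 134). refcount(pp1)=1 -> write in place. 3 ppages; refcounts: pp0:2 pp1:1 pp2:1
Op 5: fork(P0) -> P2. 3 ppages; refcounts: pp0:3 pp1:2 pp2:1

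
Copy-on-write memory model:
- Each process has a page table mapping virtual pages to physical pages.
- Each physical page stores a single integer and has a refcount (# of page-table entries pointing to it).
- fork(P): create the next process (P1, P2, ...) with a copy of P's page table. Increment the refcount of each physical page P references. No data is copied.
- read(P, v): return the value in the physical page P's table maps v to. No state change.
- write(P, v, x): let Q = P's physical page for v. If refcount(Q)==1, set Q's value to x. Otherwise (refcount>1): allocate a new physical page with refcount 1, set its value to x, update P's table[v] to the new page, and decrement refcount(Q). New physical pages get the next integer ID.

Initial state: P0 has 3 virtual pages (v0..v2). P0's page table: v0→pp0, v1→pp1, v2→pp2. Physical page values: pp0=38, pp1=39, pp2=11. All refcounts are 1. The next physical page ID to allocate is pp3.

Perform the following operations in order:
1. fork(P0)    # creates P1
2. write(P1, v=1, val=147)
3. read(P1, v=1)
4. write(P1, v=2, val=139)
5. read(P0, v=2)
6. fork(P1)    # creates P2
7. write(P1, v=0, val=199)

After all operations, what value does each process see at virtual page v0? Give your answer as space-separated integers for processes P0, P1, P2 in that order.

Answer: 38 199 38

Derivation:
Op 1: fork(P0) -> P1. 3 ppages; refcounts: pp0:2 pp1:2 pp2:2
Op 2: write(P1, v1, 147). refcount(pp1)=2>1 -> COPY to pp3. 4 ppages; refcounts: pp0:2 pp1:1 pp2:2 pp3:1
Op 3: read(P1, v1) -> 147. No state change.
Op 4: write(P1, v2, 139). refcount(pp2)=2>1 -> COPY to pp4. 5 ppages; refcounts: pp0:2 pp1:1 pp2:1 pp3:1 pp4:1
Op 5: read(P0, v2) -> 11. No state change.
Op 6: fork(P1) -> P2. 5 ppages; refcounts: pp0:3 pp1:1 pp2:1 pp3:2 pp4:2
Op 7: write(P1, v0, 199). refcount(pp0)=3>1 -> COPY to pp5. 6 ppages; refcounts: pp0:2 pp1:1 pp2:1 pp3:2 pp4:2 pp5:1
P0: v0 -> pp0 = 38
P1: v0 -> pp5 = 199
P2: v0 -> pp0 = 38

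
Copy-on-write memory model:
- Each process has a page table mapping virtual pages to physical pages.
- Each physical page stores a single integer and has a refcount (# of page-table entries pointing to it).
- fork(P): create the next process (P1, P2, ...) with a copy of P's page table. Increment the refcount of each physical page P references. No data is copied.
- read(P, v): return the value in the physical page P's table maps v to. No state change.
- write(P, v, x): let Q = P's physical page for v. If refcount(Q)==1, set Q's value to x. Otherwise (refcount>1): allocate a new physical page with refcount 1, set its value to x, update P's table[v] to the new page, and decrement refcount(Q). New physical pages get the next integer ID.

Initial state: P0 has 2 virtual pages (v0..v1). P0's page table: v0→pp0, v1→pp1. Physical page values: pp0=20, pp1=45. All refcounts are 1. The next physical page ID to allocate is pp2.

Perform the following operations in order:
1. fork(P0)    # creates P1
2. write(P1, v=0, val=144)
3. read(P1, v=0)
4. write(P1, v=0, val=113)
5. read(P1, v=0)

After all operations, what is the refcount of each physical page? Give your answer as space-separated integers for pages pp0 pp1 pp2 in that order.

Op 1: fork(P0) -> P1. 2 ppages; refcounts: pp0:2 pp1:2
Op 2: write(P1, v0, 144). refcount(pp0)=2>1 -> COPY to pp2. 3 ppages; refcounts: pp0:1 pp1:2 pp2:1
Op 3: read(P1, v0) -> 144. No state change.
Op 4: write(P1, v0, 113). refcount(pp2)=1 -> write in place. 3 ppages; refcounts: pp0:1 pp1:2 pp2:1
Op 5: read(P1, v0) -> 113. No state change.

Answer: 1 2 1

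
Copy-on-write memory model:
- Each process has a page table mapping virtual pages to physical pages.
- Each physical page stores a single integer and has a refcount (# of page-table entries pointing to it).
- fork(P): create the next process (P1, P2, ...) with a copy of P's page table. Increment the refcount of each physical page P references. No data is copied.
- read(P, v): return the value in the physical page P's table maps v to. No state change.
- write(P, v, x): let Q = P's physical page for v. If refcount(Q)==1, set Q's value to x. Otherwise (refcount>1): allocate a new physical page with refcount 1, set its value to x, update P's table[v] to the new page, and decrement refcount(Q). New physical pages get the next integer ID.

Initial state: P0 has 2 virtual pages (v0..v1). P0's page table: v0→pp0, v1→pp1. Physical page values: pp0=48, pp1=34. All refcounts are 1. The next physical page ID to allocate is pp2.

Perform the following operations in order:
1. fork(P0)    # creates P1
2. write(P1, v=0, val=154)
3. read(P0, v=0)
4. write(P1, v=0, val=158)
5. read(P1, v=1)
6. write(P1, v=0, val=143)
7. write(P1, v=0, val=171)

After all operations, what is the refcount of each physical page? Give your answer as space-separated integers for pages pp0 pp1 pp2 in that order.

Answer: 1 2 1

Derivation:
Op 1: fork(P0) -> P1. 2 ppages; refcounts: pp0:2 pp1:2
Op 2: write(P1, v0, 154). refcount(pp0)=2>1 -> COPY to pp2. 3 ppages; refcounts: pp0:1 pp1:2 pp2:1
Op 3: read(P0, v0) -> 48. No state change.
Op 4: write(P1, v0, 158). refcount(pp2)=1 -> write in place. 3 ppages; refcounts: pp0:1 pp1:2 pp2:1
Op 5: read(P1, v1) -> 34. No state change.
Op 6: write(P1, v0, 143). refcount(pp2)=1 -> write in place. 3 ppages; refcounts: pp0:1 pp1:2 pp2:1
Op 7: write(P1, v0, 171). refcount(pp2)=1 -> write in place. 3 ppages; refcounts: pp0:1 pp1:2 pp2:1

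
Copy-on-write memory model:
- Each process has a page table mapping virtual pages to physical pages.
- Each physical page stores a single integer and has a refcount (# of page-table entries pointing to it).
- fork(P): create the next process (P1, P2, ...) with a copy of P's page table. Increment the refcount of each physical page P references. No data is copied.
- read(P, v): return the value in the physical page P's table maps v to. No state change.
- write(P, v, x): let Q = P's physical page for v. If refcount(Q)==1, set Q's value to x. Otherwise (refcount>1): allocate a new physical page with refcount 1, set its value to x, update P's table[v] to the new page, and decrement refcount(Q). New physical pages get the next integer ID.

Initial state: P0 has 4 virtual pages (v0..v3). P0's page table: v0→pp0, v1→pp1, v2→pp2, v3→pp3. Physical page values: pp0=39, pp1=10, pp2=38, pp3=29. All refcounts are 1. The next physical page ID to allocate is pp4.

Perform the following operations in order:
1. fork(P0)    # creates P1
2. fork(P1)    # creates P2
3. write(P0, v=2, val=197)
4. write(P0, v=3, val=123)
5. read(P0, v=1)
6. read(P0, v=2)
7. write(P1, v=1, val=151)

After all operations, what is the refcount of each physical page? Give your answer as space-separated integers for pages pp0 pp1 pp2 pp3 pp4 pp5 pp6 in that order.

Op 1: fork(P0) -> P1. 4 ppages; refcounts: pp0:2 pp1:2 pp2:2 pp3:2
Op 2: fork(P1) -> P2. 4 ppages; refcounts: pp0:3 pp1:3 pp2:3 pp3:3
Op 3: write(P0, v2, 197). refcount(pp2)=3>1 -> COPY to pp4. 5 ppages; refcounts: pp0:3 pp1:3 pp2:2 pp3:3 pp4:1
Op 4: write(P0, v3, 123). refcount(pp3)=3>1 -> COPY to pp5. 6 ppages; refcounts: pp0:3 pp1:3 pp2:2 pp3:2 pp4:1 pp5:1
Op 5: read(P0, v1) -> 10. No state change.
Op 6: read(P0, v2) -> 197. No state change.
Op 7: write(P1, v1, 151). refcount(pp1)=3>1 -> COPY to pp6. 7 ppages; refcounts: pp0:3 pp1:2 pp2:2 pp3:2 pp4:1 pp5:1 pp6:1

Answer: 3 2 2 2 1 1 1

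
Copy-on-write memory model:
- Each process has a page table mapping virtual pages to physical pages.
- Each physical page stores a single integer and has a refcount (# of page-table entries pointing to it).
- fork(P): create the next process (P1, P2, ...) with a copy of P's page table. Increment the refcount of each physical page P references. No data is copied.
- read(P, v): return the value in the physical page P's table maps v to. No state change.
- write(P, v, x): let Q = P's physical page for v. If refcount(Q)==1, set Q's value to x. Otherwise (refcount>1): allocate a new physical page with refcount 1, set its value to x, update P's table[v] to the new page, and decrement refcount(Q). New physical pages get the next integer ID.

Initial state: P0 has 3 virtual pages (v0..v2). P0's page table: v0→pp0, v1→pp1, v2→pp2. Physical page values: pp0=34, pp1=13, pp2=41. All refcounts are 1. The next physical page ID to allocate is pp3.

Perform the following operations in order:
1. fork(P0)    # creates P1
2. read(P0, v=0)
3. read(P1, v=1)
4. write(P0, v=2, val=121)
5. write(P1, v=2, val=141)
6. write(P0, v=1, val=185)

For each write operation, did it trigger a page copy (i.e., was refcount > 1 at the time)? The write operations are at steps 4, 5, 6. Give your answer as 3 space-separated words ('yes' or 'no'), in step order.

Op 1: fork(P0) -> P1. 3 ppages; refcounts: pp0:2 pp1:2 pp2:2
Op 2: read(P0, v0) -> 34. No state change.
Op 3: read(P1, v1) -> 13. No state change.
Op 4: write(P0, v2, 121). refcount(pp2)=2>1 -> COPY to pp3. 4 ppages; refcounts: pp0:2 pp1:2 pp2:1 pp3:1
Op 5: write(P1, v2, 141). refcount(pp2)=1 -> write in place. 4 ppages; refcounts: pp0:2 pp1:2 pp2:1 pp3:1
Op 6: write(P0, v1, 185). refcount(pp1)=2>1 -> COPY to pp4. 5 ppages; refcounts: pp0:2 pp1:1 pp2:1 pp3:1 pp4:1

yes no yes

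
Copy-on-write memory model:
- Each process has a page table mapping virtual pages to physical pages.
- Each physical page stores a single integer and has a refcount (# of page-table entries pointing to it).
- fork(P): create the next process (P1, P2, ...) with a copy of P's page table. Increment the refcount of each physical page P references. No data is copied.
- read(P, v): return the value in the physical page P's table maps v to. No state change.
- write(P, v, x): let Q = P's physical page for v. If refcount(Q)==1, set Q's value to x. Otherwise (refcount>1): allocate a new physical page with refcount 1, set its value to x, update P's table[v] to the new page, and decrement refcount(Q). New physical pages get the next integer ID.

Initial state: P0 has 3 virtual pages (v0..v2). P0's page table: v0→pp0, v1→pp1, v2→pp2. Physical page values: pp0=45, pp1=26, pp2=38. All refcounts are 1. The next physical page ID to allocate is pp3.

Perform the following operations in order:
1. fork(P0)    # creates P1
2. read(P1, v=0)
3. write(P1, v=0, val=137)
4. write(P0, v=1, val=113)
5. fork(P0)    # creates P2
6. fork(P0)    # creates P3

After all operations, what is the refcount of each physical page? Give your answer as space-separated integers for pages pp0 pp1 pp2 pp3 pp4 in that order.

Op 1: fork(P0) -> P1. 3 ppages; refcounts: pp0:2 pp1:2 pp2:2
Op 2: read(P1, v0) -> 45. No state change.
Op 3: write(P1, v0, 137). refcount(pp0)=2>1 -> COPY to pp3. 4 ppages; refcounts: pp0:1 pp1:2 pp2:2 pp3:1
Op 4: write(P0, v1, 113). refcount(pp1)=2>1 -> COPY to pp4. 5 ppages; refcounts: pp0:1 pp1:1 pp2:2 pp3:1 pp4:1
Op 5: fork(P0) -> P2. 5 ppages; refcounts: pp0:2 pp1:1 pp2:3 pp3:1 pp4:2
Op 6: fork(P0) -> P3. 5 ppages; refcounts: pp0:3 pp1:1 pp2:4 pp3:1 pp4:3

Answer: 3 1 4 1 3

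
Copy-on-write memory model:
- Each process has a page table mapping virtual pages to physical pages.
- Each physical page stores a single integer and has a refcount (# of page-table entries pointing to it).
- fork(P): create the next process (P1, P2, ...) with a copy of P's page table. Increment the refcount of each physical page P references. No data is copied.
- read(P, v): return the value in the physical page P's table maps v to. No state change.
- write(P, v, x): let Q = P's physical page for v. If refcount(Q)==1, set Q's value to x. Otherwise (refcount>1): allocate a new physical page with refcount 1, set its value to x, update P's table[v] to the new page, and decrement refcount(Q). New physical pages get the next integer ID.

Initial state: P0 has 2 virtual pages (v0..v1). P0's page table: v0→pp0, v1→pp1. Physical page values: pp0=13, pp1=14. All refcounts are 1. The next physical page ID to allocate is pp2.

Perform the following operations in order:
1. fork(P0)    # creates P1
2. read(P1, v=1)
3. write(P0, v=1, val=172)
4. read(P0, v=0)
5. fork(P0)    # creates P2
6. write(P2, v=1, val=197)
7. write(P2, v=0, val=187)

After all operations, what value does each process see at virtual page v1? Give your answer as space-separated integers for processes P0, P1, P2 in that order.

Answer: 172 14 197

Derivation:
Op 1: fork(P0) -> P1. 2 ppages; refcounts: pp0:2 pp1:2
Op 2: read(P1, v1) -> 14. No state change.
Op 3: write(P0, v1, 172). refcount(pp1)=2>1 -> COPY to pp2. 3 ppages; refcounts: pp0:2 pp1:1 pp2:1
Op 4: read(P0, v0) -> 13. No state change.
Op 5: fork(P0) -> P2. 3 ppages; refcounts: pp0:3 pp1:1 pp2:2
Op 6: write(P2, v1, 197). refcount(pp2)=2>1 -> COPY to pp3. 4 ppages; refcounts: pp0:3 pp1:1 pp2:1 pp3:1
Op 7: write(P2, v0, 187). refcount(pp0)=3>1 -> COPY to pp4. 5 ppages; refcounts: pp0:2 pp1:1 pp2:1 pp3:1 pp4:1
P0: v1 -> pp2 = 172
P1: v1 -> pp1 = 14
P2: v1 -> pp3 = 197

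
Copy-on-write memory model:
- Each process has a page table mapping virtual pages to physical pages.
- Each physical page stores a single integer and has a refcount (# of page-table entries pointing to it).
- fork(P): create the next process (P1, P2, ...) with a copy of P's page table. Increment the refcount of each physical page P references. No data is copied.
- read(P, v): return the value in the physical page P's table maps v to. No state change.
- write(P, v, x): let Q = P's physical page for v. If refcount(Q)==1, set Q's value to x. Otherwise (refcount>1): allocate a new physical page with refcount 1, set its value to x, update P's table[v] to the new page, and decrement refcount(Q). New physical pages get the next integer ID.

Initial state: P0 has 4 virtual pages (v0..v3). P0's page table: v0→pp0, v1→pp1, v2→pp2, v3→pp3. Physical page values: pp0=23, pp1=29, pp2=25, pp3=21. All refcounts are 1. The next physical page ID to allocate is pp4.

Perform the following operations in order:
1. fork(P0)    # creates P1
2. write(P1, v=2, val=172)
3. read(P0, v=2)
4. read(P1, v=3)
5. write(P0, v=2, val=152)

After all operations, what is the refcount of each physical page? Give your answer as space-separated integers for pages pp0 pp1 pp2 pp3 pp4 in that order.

Op 1: fork(P0) -> P1. 4 ppages; refcounts: pp0:2 pp1:2 pp2:2 pp3:2
Op 2: write(P1, v2, 172). refcount(pp2)=2>1 -> COPY to pp4. 5 ppages; refcounts: pp0:2 pp1:2 pp2:1 pp3:2 pp4:1
Op 3: read(P0, v2) -> 25. No state change.
Op 4: read(P1, v3) -> 21. No state change.
Op 5: write(P0, v2, 152). refcount(pp2)=1 -> write in place. 5 ppages; refcounts: pp0:2 pp1:2 pp2:1 pp3:2 pp4:1

Answer: 2 2 1 2 1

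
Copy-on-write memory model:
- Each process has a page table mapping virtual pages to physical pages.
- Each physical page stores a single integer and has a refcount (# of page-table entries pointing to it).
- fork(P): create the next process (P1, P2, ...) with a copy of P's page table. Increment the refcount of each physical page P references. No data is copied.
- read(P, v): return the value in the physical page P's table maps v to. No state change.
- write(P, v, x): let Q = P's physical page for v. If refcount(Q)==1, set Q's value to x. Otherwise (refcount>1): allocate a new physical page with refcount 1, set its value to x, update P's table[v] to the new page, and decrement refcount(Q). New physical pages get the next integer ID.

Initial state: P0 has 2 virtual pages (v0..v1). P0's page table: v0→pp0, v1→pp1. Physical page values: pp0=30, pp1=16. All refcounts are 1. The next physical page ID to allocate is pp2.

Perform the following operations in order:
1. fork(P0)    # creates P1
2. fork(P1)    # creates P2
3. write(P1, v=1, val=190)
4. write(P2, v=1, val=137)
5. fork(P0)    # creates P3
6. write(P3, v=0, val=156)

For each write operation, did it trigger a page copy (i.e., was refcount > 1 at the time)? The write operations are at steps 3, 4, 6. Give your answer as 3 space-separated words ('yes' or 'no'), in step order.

Op 1: fork(P0) -> P1. 2 ppages; refcounts: pp0:2 pp1:2
Op 2: fork(P1) -> P2. 2 ppages; refcounts: pp0:3 pp1:3
Op 3: write(P1, v1, 190). refcount(pp1)=3>1 -> COPY to pp2. 3 ppages; refcounts: pp0:3 pp1:2 pp2:1
Op 4: write(P2, v1, 137). refcount(pp1)=2>1 -> COPY to pp3. 4 ppages; refcounts: pp0:3 pp1:1 pp2:1 pp3:1
Op 5: fork(P0) -> P3. 4 ppages; refcounts: pp0:4 pp1:2 pp2:1 pp3:1
Op 6: write(P3, v0, 156). refcount(pp0)=4>1 -> COPY to pp4. 5 ppages; refcounts: pp0:3 pp1:2 pp2:1 pp3:1 pp4:1

yes yes yes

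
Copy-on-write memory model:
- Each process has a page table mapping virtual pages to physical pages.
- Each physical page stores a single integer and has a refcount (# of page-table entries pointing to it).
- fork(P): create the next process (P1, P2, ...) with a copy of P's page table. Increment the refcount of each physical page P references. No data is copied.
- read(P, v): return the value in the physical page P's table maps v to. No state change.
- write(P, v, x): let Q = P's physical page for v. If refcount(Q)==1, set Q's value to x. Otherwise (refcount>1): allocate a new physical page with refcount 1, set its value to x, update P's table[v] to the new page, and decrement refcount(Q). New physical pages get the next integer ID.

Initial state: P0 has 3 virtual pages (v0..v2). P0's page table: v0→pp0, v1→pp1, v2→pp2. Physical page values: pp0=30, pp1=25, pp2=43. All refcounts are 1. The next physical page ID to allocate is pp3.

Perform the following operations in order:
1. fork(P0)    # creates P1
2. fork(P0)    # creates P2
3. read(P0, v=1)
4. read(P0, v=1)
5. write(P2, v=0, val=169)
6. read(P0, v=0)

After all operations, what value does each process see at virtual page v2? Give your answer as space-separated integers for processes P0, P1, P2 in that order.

Answer: 43 43 43

Derivation:
Op 1: fork(P0) -> P1. 3 ppages; refcounts: pp0:2 pp1:2 pp2:2
Op 2: fork(P0) -> P2. 3 ppages; refcounts: pp0:3 pp1:3 pp2:3
Op 3: read(P0, v1) -> 25. No state change.
Op 4: read(P0, v1) -> 25. No state change.
Op 5: write(P2, v0, 169). refcount(pp0)=3>1 -> COPY to pp3. 4 ppages; refcounts: pp0:2 pp1:3 pp2:3 pp3:1
Op 6: read(P0, v0) -> 30. No state change.
P0: v2 -> pp2 = 43
P1: v2 -> pp2 = 43
P2: v2 -> pp2 = 43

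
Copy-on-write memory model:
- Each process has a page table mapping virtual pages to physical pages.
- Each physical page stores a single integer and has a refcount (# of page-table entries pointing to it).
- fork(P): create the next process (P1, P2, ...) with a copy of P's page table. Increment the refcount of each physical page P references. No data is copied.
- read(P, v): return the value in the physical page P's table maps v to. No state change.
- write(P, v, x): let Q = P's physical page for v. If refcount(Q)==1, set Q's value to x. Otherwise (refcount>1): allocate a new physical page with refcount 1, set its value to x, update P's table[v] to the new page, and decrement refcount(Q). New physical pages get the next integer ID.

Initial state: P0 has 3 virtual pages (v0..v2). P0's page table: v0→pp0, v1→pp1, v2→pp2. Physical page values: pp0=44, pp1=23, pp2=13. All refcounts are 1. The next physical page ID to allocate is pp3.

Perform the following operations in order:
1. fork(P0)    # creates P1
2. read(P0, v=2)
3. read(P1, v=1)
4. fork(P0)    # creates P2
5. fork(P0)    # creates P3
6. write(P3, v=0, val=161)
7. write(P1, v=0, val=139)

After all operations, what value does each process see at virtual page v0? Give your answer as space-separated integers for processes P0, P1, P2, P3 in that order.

Op 1: fork(P0) -> P1. 3 ppages; refcounts: pp0:2 pp1:2 pp2:2
Op 2: read(P0, v2) -> 13. No state change.
Op 3: read(P1, v1) -> 23. No state change.
Op 4: fork(P0) -> P2. 3 ppages; refcounts: pp0:3 pp1:3 pp2:3
Op 5: fork(P0) -> P3. 3 ppages; refcounts: pp0:4 pp1:4 pp2:4
Op 6: write(P3, v0, 161). refcount(pp0)=4>1 -> COPY to pp3. 4 ppages; refcounts: pp0:3 pp1:4 pp2:4 pp3:1
Op 7: write(P1, v0, 139). refcount(pp0)=3>1 -> COPY to pp4. 5 ppages; refcounts: pp0:2 pp1:4 pp2:4 pp3:1 pp4:1
P0: v0 -> pp0 = 44
P1: v0 -> pp4 = 139
P2: v0 -> pp0 = 44
P3: v0 -> pp3 = 161

Answer: 44 139 44 161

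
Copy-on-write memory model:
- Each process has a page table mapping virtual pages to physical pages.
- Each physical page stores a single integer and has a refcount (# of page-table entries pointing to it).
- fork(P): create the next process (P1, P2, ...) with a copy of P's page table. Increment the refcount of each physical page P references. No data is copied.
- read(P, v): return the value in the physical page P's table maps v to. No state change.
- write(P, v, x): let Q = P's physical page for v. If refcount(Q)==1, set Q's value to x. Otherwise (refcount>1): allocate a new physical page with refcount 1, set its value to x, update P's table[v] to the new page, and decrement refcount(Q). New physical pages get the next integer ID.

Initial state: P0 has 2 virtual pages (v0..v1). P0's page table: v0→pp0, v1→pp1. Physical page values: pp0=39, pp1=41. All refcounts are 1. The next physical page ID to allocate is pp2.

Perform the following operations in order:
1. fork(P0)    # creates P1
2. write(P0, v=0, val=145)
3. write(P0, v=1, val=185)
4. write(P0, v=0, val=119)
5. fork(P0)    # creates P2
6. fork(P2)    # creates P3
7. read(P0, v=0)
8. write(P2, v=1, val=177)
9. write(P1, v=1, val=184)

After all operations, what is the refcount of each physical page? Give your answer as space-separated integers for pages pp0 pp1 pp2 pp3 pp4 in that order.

Op 1: fork(P0) -> P1. 2 ppages; refcounts: pp0:2 pp1:2
Op 2: write(P0, v0, 145). refcount(pp0)=2>1 -> COPY to pp2. 3 ppages; refcounts: pp0:1 pp1:2 pp2:1
Op 3: write(P0, v1, 185). refcount(pp1)=2>1 -> COPY to pp3. 4 ppages; refcounts: pp0:1 pp1:1 pp2:1 pp3:1
Op 4: write(P0, v0, 119). refcount(pp2)=1 -> write in place. 4 ppages; refcounts: pp0:1 pp1:1 pp2:1 pp3:1
Op 5: fork(P0) -> P2. 4 ppages; refcounts: pp0:1 pp1:1 pp2:2 pp3:2
Op 6: fork(P2) -> P3. 4 ppages; refcounts: pp0:1 pp1:1 pp2:3 pp3:3
Op 7: read(P0, v0) -> 119. No state change.
Op 8: write(P2, v1, 177). refcount(pp3)=3>1 -> COPY to pp4. 5 ppages; refcounts: pp0:1 pp1:1 pp2:3 pp3:2 pp4:1
Op 9: write(P1, v1, 184). refcount(pp1)=1 -> write in place. 5 ppages; refcounts: pp0:1 pp1:1 pp2:3 pp3:2 pp4:1

Answer: 1 1 3 2 1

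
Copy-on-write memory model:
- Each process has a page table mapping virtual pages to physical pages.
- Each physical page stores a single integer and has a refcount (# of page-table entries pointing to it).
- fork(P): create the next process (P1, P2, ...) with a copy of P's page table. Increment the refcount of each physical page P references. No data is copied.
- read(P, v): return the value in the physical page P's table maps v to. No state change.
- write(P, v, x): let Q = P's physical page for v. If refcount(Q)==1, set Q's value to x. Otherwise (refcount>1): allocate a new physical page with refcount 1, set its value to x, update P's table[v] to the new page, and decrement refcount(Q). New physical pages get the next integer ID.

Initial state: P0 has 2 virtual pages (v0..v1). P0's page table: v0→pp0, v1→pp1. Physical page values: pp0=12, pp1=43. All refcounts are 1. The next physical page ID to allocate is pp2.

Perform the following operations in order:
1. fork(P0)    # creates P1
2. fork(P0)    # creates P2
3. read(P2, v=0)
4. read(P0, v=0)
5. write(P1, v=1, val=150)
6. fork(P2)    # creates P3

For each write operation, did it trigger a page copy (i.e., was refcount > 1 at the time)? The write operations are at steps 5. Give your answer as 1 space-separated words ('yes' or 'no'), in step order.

Op 1: fork(P0) -> P1. 2 ppages; refcounts: pp0:2 pp1:2
Op 2: fork(P0) -> P2. 2 ppages; refcounts: pp0:3 pp1:3
Op 3: read(P2, v0) -> 12. No state change.
Op 4: read(P0, v0) -> 12. No state change.
Op 5: write(P1, v1, 150). refcount(pp1)=3>1 -> COPY to pp2. 3 ppages; refcounts: pp0:3 pp1:2 pp2:1
Op 6: fork(P2) -> P3. 3 ppages; refcounts: pp0:4 pp1:3 pp2:1

yes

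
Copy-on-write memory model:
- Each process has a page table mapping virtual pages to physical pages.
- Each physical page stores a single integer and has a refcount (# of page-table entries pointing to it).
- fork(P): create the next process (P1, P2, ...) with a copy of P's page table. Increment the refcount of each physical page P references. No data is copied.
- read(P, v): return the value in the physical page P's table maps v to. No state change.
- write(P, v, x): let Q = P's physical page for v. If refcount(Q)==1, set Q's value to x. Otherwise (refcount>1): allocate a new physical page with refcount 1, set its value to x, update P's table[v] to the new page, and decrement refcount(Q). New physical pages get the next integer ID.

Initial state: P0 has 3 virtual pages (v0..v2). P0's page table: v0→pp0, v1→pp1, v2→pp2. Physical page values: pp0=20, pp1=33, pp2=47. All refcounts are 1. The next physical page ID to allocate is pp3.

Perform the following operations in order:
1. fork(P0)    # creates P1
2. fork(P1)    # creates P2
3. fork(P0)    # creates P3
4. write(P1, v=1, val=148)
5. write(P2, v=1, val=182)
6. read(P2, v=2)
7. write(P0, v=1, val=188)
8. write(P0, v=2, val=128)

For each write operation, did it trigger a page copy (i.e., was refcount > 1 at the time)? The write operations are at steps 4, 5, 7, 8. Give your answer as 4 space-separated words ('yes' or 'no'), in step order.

Op 1: fork(P0) -> P1. 3 ppages; refcounts: pp0:2 pp1:2 pp2:2
Op 2: fork(P1) -> P2. 3 ppages; refcounts: pp0:3 pp1:3 pp2:3
Op 3: fork(P0) -> P3. 3 ppages; refcounts: pp0:4 pp1:4 pp2:4
Op 4: write(P1, v1, 148). refcount(pp1)=4>1 -> COPY to pp3. 4 ppages; refcounts: pp0:4 pp1:3 pp2:4 pp3:1
Op 5: write(P2, v1, 182). refcount(pp1)=3>1 -> COPY to pp4. 5 ppages; refcounts: pp0:4 pp1:2 pp2:4 pp3:1 pp4:1
Op 6: read(P2, v2) -> 47. No state change.
Op 7: write(P0, v1, 188). refcount(pp1)=2>1 -> COPY to pp5. 6 ppages; refcounts: pp0:4 pp1:1 pp2:4 pp3:1 pp4:1 pp5:1
Op 8: write(P0, v2, 128). refcount(pp2)=4>1 -> COPY to pp6. 7 ppages; refcounts: pp0:4 pp1:1 pp2:3 pp3:1 pp4:1 pp5:1 pp6:1

yes yes yes yes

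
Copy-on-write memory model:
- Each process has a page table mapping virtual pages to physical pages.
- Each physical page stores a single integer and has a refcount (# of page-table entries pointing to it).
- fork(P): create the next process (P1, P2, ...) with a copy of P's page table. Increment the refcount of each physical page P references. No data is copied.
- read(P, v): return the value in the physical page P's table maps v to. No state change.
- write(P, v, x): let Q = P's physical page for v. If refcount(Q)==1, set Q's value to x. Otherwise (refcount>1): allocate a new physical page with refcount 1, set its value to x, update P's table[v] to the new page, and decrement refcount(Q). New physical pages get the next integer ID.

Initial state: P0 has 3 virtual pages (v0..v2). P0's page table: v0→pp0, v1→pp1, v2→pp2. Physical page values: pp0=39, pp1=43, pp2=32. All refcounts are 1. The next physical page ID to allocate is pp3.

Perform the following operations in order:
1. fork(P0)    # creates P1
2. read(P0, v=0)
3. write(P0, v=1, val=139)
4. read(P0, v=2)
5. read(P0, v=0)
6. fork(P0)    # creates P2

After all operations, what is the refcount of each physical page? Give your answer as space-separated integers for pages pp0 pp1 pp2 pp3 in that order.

Answer: 3 1 3 2

Derivation:
Op 1: fork(P0) -> P1. 3 ppages; refcounts: pp0:2 pp1:2 pp2:2
Op 2: read(P0, v0) -> 39. No state change.
Op 3: write(P0, v1, 139). refcount(pp1)=2>1 -> COPY to pp3. 4 ppages; refcounts: pp0:2 pp1:1 pp2:2 pp3:1
Op 4: read(P0, v2) -> 32. No state change.
Op 5: read(P0, v0) -> 39. No state change.
Op 6: fork(P0) -> P2. 4 ppages; refcounts: pp0:3 pp1:1 pp2:3 pp3:2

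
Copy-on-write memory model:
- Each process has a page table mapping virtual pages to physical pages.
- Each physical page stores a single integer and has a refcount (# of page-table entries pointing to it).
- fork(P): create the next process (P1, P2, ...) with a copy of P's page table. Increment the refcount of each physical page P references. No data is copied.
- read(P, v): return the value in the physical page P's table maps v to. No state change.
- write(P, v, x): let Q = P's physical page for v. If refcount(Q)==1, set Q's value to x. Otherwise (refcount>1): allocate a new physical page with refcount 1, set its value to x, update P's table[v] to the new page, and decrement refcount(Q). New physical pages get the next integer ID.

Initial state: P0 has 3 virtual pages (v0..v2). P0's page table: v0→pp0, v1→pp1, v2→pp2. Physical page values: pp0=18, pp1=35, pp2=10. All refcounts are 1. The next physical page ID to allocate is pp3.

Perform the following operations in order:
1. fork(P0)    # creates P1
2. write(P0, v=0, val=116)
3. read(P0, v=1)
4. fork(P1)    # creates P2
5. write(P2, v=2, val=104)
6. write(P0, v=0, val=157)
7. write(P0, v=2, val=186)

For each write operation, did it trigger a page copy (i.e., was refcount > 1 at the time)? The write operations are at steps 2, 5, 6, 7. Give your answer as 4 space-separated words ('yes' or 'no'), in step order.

Op 1: fork(P0) -> P1. 3 ppages; refcounts: pp0:2 pp1:2 pp2:2
Op 2: write(P0, v0, 116). refcount(pp0)=2>1 -> COPY to pp3. 4 ppages; refcounts: pp0:1 pp1:2 pp2:2 pp3:1
Op 3: read(P0, v1) -> 35. No state change.
Op 4: fork(P1) -> P2. 4 ppages; refcounts: pp0:2 pp1:3 pp2:3 pp3:1
Op 5: write(P2, v2, 104). refcount(pp2)=3>1 -> COPY to pp4. 5 ppages; refcounts: pp0:2 pp1:3 pp2:2 pp3:1 pp4:1
Op 6: write(P0, v0, 157). refcount(pp3)=1 -> write in place. 5 ppages; refcounts: pp0:2 pp1:3 pp2:2 pp3:1 pp4:1
Op 7: write(P0, v2, 186). refcount(pp2)=2>1 -> COPY to pp5. 6 ppages; refcounts: pp0:2 pp1:3 pp2:1 pp3:1 pp4:1 pp5:1

yes yes no yes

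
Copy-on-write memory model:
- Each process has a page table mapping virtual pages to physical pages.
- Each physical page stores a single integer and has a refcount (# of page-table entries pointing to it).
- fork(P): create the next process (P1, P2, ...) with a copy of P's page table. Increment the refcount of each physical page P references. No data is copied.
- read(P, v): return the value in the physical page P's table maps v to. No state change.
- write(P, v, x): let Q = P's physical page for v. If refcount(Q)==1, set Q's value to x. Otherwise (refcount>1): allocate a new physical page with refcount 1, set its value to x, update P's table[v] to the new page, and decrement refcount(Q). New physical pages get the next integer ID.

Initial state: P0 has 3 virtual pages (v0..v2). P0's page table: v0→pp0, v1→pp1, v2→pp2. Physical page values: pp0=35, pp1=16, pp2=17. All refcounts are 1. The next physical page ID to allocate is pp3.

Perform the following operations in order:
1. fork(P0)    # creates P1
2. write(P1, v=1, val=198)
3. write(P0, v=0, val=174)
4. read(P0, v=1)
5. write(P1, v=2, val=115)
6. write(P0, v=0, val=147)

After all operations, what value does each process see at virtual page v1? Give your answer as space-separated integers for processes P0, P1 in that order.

Answer: 16 198

Derivation:
Op 1: fork(P0) -> P1. 3 ppages; refcounts: pp0:2 pp1:2 pp2:2
Op 2: write(P1, v1, 198). refcount(pp1)=2>1 -> COPY to pp3. 4 ppages; refcounts: pp0:2 pp1:1 pp2:2 pp3:1
Op 3: write(P0, v0, 174). refcount(pp0)=2>1 -> COPY to pp4. 5 ppages; refcounts: pp0:1 pp1:1 pp2:2 pp3:1 pp4:1
Op 4: read(P0, v1) -> 16. No state change.
Op 5: write(P1, v2, 115). refcount(pp2)=2>1 -> COPY to pp5. 6 ppages; refcounts: pp0:1 pp1:1 pp2:1 pp3:1 pp4:1 pp5:1
Op 6: write(P0, v0, 147). refcount(pp4)=1 -> write in place. 6 ppages; refcounts: pp0:1 pp1:1 pp2:1 pp3:1 pp4:1 pp5:1
P0: v1 -> pp1 = 16
P1: v1 -> pp3 = 198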